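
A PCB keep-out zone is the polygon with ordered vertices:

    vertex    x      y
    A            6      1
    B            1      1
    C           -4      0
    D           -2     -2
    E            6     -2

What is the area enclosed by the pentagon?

Σ = (5) + (4) + (8) + (16) + (18) = 51
Area = |Σ|/2 = 25.5.

25.5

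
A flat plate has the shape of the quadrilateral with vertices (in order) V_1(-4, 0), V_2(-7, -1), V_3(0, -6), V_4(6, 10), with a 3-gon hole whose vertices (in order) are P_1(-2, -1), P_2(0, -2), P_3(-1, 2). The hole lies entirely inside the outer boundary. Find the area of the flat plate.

Outer boundary:
Apply the surveyor's formula: 2A = Σ (x_i·y_{i+1} − x_{i+1}·y_i), indices taken mod 4.
Σ = (4) + (42) + (36) + (40) = 122
Area = |Σ|/2 = 61.
Hole:
Apply the shoelace (surveyor's) formula: 2A = Σ (x_i·y_{i+1} − x_{i+1}·y_i), indices taken mod 3.
Σ = (4) + (-2) + (5) = 7
Area = |Σ|/2 = 3.5.
Net area = 61 − 3.5 = 57.5.

57.5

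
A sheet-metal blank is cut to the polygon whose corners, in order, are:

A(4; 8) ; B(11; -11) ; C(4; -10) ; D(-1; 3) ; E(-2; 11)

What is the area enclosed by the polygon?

Apply the shoelace (surveyor's) formula: 2A = Σ (x_i·y_{i+1} − x_{i+1}·y_i), indices taken mod 5.
Σ = (-132) + (-66) + (2) + (-5) + (-60) = -261
Area = |Σ|/2 = 130.5.

130.5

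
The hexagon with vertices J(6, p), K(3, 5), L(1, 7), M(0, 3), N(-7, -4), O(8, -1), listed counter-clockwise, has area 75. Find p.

7

Write out the shoelace sum; only the two edges meeting at J involve p:
2·Area = [(8·p − 6·(-1)) + (6·5 − 3·p)] + 79
       = 5·p + 115 = 150
⇒ p = 7.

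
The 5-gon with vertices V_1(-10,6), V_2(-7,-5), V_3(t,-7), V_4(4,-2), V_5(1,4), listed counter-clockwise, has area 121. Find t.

3

Write out the shoelace sum; only the two edges meeting at V_3 involve t:
2·Area = [((-7)·(-7) − t·(-5)) + (t·(-2) − 4·(-7))] + 156
       = 3·t + 233 = 242
⇒ t = 3.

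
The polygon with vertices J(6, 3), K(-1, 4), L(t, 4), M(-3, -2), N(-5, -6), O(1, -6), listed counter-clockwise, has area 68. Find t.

Write out the shoelace sum; only the two edges meeting at L involve t:
2·Area = [((-1)·4 − t·4) + (t·(-2) − (-3)·4)] + 110
       = -6·t + 118 = 136
⇒ t = -3.

-3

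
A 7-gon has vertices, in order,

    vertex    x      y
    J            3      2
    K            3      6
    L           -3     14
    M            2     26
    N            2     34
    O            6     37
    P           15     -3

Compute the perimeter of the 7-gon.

94

|JK| = √((0)² + (4)²) = √16 = 4
|KL| = √((-6)² + (8)²) = √100 = 10
|LM| = √((5)² + (12)²) = √169 = 13
|MN| = √((0)² + (8)²) = √64 = 8
|NO| = √((4)² + (3)²) = √25 = 5
|OP| = √((9)² + (-40)²) = √1681 = 41
|PJ| = √((-12)² + (5)²) = √169 = 13
Perimeter = 4 + 10 + 13 + 8 + 5 + 41 + 13 = 94.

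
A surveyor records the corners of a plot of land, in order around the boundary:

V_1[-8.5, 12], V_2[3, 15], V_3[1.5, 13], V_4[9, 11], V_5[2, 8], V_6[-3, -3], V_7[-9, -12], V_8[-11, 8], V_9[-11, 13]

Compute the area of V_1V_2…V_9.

Apply the shoelace (surveyor's) formula: 2A = Σ (x_i·y_{i+1} − x_{i+1}·y_i), indices taken mod 9.
V_1→V_2: (-8.5)(15) − (3)(12) = -163.5
V_2→V_3: (3)(13) − (1.5)(15) = 16.5
V_3→V_4: (1.5)(11) − (9)(13) = -100.5
V_4→V_5: (9)(8) − (2)(11) = 50
V_5→V_6: (2)(-3) − (-3)(8) = 18
V_6→V_7: (-3)(-12) − (-9)(-3) = 9
V_7→V_8: (-9)(8) − (-11)(-12) = -204
V_8→V_9: (-11)(13) − (-11)(8) = -55
V_9→V_1: (-11)(12) − (-8.5)(13) = -21.5
Σ = -451
Area = |Σ|/2 = 225.5.

225.5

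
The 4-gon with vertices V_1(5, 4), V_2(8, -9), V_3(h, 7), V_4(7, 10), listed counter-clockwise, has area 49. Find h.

Write out the shoelace sum; only the two edges meeting at V_3 involve h:
2·Area = [(8·7 − h·(-9)) + (h·10 − 7·7)] + -99
       = 19·h + -92 = 98
⇒ h = 10.

10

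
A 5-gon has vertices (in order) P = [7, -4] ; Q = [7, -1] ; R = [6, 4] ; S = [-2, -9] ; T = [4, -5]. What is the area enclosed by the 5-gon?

37

Apply the shoelace (surveyor's) formula: 2A = Σ (x_i·y_{i+1} − x_{i+1}·y_i), indices taken mod 5.
Σ = (21) + (34) + (-46) + (46) + (19) = 74
Area = |Σ|/2 = 37.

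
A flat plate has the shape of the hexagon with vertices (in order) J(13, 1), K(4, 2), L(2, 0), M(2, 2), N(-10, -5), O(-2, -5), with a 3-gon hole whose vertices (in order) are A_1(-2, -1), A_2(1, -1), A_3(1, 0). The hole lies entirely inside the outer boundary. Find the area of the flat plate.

66

Outer boundary:
Σ = (22) + (-4) + (4) + (10) + (40) + (63) = 135
Area = |Σ|/2 = 67.5.
Hole:
Σ = (3) + (1) + (-1) = 3
Area = |Σ|/2 = 1.5.
Net area = 67.5 − 1.5 = 66.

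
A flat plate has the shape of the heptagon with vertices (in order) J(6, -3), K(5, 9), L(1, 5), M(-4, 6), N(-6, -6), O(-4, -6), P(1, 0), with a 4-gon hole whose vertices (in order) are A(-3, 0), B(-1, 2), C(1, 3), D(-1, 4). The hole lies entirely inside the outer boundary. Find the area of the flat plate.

Outer boundary:
Apply Gauss's area formula: 2A = Σ (x_i·y_{i+1} − x_{i+1}·y_i), indices taken mod 7.
J→K: (6)(9) − (5)(-3) = 69
K→L: (5)(5) − (1)(9) = 16
L→M: (1)(6) − (-4)(5) = 26
M→N: (-4)(-6) − (-6)(6) = 60
N→O: (-6)(-6) − (-4)(-6) = 12
O→P: (-4)(0) − (1)(-6) = 6
P→J: (1)(-3) − (6)(0) = -3
Σ = 186
Area = |Σ|/2 = 93.
Hole:
Apply the shoelace formula: 2A = Σ (x_i·y_{i+1} − x_{i+1}·y_i), indices taken mod 4.
A→B: (-3)(2) − (-1)(0) = -6
B→C: (-1)(3) − (1)(2) = -5
C→D: (1)(4) − (-1)(3) = 7
D→A: (-1)(0) − (-3)(4) = 12
Σ = 8
Area = |Σ|/2 = 4.
Net area = 93 − 4 = 89.

89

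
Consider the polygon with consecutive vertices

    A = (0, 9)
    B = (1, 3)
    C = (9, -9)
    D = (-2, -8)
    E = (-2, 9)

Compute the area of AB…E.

93.5

Apply Gauss's area formula: 2A = Σ (x_i·y_{i+1} − x_{i+1}·y_i), indices taken mod 5.
A→B: (0)(3) − (1)(9) = -9
B→C: (1)(-9) − (9)(3) = -36
C→D: (9)(-8) − (-2)(-9) = -90
D→E: (-2)(9) − (-2)(-8) = -34
E→A: (-2)(9) − (0)(9) = -18
Σ = -187
Area = |Σ|/2 = 93.5.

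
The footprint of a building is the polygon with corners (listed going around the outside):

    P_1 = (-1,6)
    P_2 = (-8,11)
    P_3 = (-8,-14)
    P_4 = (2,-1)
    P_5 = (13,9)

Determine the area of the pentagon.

195.5

Apply the surveyor's formula: 2A = Σ (x_i·y_{i+1} − x_{i+1}·y_i), indices taken mod 5.
P_1→P_2: (-1)(11) − (-8)(6) = 37
P_2→P_3: (-8)(-14) − (-8)(11) = 200
P_3→P_4: (-8)(-1) − (2)(-14) = 36
P_4→P_5: (2)(9) − (13)(-1) = 31
P_5→P_1: (13)(6) − (-1)(9) = 87
Σ = 391
Area = |Σ|/2 = 195.5.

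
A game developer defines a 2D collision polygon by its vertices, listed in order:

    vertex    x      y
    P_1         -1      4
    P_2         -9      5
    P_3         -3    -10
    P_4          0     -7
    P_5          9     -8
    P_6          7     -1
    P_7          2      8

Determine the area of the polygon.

Apply the shoelace (surveyor's) formula: 2A = Σ (x_i·y_{i+1} − x_{i+1}·y_i), indices taken mod 7.
Σ = (31) + (105) + (21) + (63) + (47) + (58) + (16) = 341
Area = |Σ|/2 = 170.5.

170.5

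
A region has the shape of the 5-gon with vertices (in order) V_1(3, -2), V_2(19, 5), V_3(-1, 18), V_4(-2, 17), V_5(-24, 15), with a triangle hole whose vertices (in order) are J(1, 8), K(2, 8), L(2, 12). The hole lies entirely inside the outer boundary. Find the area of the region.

Outer boundary:
Apply Gauss's area formula: 2A = Σ (x_i·y_{i+1} − x_{i+1}·y_i), indices taken mod 5.
Σ = (53) + (347) + (19) + (378) + (3) = 800
Area = |Σ|/2 = 400.
Hole:
Apply the surveyor's formula: 2A = Σ (x_i·y_{i+1} − x_{i+1}·y_i), indices taken mod 3.
Σ = (-8) + (8) + (4) = 4
Area = |Σ|/2 = 2.
Net area = 400 − 2 = 398.

398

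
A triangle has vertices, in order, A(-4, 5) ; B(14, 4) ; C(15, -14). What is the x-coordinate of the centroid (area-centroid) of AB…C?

Apply Gauss's area formula. First the cross-terms c_i = x_i·y_{i+1} − x_{i+1}·y_i:
  -86, -256, 19  ⇒  2A = -323, A = -161.5.
Then Σ (x_i + x_{i+1})·c_i = -8075, so x̄ = -8075 / (6·(-161.5)) = 25/3.

25/3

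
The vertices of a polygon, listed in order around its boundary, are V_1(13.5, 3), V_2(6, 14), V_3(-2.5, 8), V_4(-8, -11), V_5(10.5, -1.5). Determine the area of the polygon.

262.375

Apply the shoelace formula: 2A = Σ (x_i·y_{i+1} − x_{i+1}·y_i), indices taken mod 5.
Σ = (171) + (83) + (91.5) + (127.5) + (51.75) = 524.75
Area = |Σ|/2 = 262.375.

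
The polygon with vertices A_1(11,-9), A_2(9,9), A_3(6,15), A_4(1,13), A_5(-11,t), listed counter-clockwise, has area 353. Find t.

The doubled signed area Σ (x_i y_{i+1} − x_{i+1} y_i) is linear in t.
With t=0 it equals 566; the coefficient of t is -10 (from the two edges through A_5).
So -10·t + 566 = 2·353 = 706 ⇒ t = -14.

-14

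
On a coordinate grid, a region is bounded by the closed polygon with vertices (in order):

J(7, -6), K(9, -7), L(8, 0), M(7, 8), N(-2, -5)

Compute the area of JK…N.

Σ = (5) + (56) + (64) + (-19) + (47) = 153
Area = |Σ|/2 = 76.5.

76.5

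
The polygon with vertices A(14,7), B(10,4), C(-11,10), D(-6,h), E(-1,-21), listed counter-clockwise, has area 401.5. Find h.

Write out the shoelace sum; only the two edges meeting at D involve h:
2·Area = [((-11)·h − (-6)·10) + ((-6)·(-21) − (-1)·h)] + 417
       = -10·h + 603 = 803
⇒ h = -20.

-20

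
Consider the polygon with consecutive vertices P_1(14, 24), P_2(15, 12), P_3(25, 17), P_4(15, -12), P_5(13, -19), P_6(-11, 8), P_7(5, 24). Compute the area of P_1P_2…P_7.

773

Apply the surveyor's formula: 2A = Σ (x_i·y_{i+1} − x_{i+1}·y_i), indices taken mod 7.
Σ = (-192) + (-45) + (-555) + (-129) + (-105) + (-304) + (-216) = -1546
Area = |Σ|/2 = 773.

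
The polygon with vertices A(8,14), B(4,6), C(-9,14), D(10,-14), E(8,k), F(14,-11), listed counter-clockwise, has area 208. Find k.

-5

The doubled signed area Σ (x_i y_{i+1} − x_{i+1} y_i) is linear in k.
With k=0 it equals 396; the coefficient of k is -4 (from the two edges through E).
So -4·k + 396 = 2·208 = 416 ⇒ k = -5.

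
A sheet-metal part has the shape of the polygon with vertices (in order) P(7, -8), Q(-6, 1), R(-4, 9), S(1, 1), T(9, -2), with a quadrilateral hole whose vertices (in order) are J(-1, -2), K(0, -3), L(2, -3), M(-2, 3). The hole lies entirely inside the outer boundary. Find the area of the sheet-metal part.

78.5

Outer boundary:
Apply Gauss's area formula: 2A = Σ (x_i·y_{i+1} − x_{i+1}·y_i), indices taken mod 5.
Cross-terms: -41, -50, -13, -11, -58  ⇒  Σ = -173
Area = |Σ|/2 = 86.5.
Hole:
Σ = (3) + (6) + (0) + (7) = 16
Area = |Σ|/2 = 8.
Net area = 86.5 − 8 = 78.5.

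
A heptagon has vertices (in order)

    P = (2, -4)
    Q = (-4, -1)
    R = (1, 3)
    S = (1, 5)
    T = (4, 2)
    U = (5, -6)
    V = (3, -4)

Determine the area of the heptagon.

42.5

Σ = (-18) + (-11) + (2) + (-18) + (-34) + (-2) + (-4) = -85
Area = |Σ|/2 = 42.5.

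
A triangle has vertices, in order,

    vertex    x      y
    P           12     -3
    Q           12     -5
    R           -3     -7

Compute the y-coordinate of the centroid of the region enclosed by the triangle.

Apply Gauss's area formula. First the cross-terms c_i = x_i·y_{i+1} − x_{i+1}·y_i:
  -24, -99, 93  ⇒  2A = -30, A = -15.
Then Σ (y_i + y_{i+1})·c_i = 450, so ȳ = 450 / (6·(-15)) = -5.

-5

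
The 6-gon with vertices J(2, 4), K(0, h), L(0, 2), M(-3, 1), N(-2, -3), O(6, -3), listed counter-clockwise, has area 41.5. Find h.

Write out the shoelace sum; only the two edges meeting at K involve h:
2·Area = [(2·h − 0·4) + (0·2 − 0·h)] + 71
       = 2·h + 71 = 83
⇒ h = 6.

6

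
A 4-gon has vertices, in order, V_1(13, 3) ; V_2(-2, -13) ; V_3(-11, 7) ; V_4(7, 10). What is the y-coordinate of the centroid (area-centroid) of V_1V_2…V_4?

Apply the surveyor's formula. First the cross-terms c_i = x_i·y_{i+1} − x_{i+1}·y_i:
  -163, -157, -159, -109  ⇒  2A = -588, A = -294.
Then Σ (y_i + y_{i+1})·c_i = -1548, so ȳ = -1548 / (6·(-294)) = 43/49.

43/49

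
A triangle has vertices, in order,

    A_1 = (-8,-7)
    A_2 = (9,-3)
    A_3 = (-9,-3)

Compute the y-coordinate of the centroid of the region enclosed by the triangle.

Apply the surveyor's formula. First the cross-terms c_i = x_i·y_{i+1} − x_{i+1}·y_i:
  87, -54, 39  ⇒  2A = 72, A = 36.
Then Σ (y_i + y_{i+1})·c_i = -936, so ȳ = -936 / (6·36) = -13/3.

-13/3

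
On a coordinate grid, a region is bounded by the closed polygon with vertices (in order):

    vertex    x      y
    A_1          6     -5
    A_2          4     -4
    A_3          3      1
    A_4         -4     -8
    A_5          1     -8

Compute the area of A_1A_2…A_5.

37.5

Apply Gauss's area formula: 2A = Σ (x_i·y_{i+1} − x_{i+1}·y_i), indices taken mod 5.
Cross-terms: -4, 16, -20, 40, 43  ⇒  Σ = 75
Area = |Σ|/2 = 37.5.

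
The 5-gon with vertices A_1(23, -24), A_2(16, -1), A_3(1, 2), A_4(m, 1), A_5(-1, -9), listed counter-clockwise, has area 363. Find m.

-9

The doubled signed area Σ (x_i y_{i+1} − x_{i+1} y_i) is linear in m.
With m=0 it equals 627; the coefficient of m is -11 (from the two edges through A_4).
So -11·m + 627 = 2·363 = 726 ⇒ m = -9.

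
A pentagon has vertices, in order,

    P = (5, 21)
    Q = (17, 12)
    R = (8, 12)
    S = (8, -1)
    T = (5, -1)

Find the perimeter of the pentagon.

|PQ| = √((12)² + (-9)²) = √225 = 15
|QR| = √((-9)² + (0)²) = √81 = 9
|RS| = √((0)² + (-13)²) = √169 = 13
|ST| = √((-3)² + (0)²) = √9 = 3
|TP| = √((0)² + (22)²) = √484 = 22
Perimeter = 15 + 9 + 13 + 3 + 22 = 62.

62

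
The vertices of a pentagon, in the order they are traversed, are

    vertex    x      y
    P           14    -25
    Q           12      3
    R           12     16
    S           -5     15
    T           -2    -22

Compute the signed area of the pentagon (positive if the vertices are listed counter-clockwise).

628

Apply the shoelace (surveyor's) formula: 2A = Σ (x_i·y_{i+1} − x_{i+1}·y_i), indices taken mod 5.
Σ = (342) + (156) + (260) + (140) + (358) = 1256
Signed area = Σ/2 = 628 (positive ⇒ counter-clockwise traversal).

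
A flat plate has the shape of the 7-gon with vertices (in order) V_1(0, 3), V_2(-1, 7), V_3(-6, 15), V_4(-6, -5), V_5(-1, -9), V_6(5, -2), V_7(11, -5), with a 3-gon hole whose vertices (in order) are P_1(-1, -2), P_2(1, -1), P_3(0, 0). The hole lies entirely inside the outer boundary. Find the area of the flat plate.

Outer boundary:
Apply the shoelace (surveyor's) formula: 2A = Σ (x_i·y_{i+1} − x_{i+1}·y_i), indices taken mod 7.
Cross-terms: 3, 27, 120, 49, 47, -3, 33  ⇒  Σ = 276
Area = |Σ|/2 = 138.
Hole:
Apply the shoelace (surveyor's) formula: 2A = Σ (x_i·y_{i+1} − x_{i+1}·y_i), indices taken mod 3.
Cross-terms: 3, 0, 0  ⇒  Σ = 3
Area = |Σ|/2 = 1.5.
Net area = 138 − 1.5 = 136.5.

136.5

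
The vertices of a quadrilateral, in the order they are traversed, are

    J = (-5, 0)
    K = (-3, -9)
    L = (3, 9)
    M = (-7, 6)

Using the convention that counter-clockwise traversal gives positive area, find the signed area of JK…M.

78

Apply the shoelace formula: 2A = Σ (x_i·y_{i+1} − x_{i+1}·y_i), indices taken mod 4.
J→K: (-5)(-9) − (-3)(0) = 45
K→L: (-3)(9) − (3)(-9) = 0
L→M: (3)(6) − (-7)(9) = 81
M→J: (-7)(0) − (-5)(6) = 30
Σ = 156
Signed area = Σ/2 = 78 (positive ⇒ counter-clockwise traversal).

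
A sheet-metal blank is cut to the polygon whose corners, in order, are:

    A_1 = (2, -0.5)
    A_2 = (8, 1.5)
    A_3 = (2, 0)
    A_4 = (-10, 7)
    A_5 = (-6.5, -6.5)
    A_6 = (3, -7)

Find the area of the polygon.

103

Apply the surveyor's formula: 2A = Σ (x_i·y_{i+1} − x_{i+1}·y_i), indices taken mod 6.
Σ = (7) + (-3) + (14) + (110.5) + (65) + (12.5) = 206
Area = |Σ|/2 = 103.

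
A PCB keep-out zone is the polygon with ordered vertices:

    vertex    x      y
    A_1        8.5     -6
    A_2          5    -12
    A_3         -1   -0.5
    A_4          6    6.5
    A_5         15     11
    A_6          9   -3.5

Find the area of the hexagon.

148.625

Apply the shoelace formula: 2A = Σ (x_i·y_{i+1} − x_{i+1}·y_i), indices taken mod 6.
Cross-terms: -72, -14.5, -3.5, -31.5, -151.5, -24.25  ⇒  Σ = -297.25
Area = |Σ|/2 = 148.625.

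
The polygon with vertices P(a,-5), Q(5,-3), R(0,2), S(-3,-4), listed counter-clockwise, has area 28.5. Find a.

The doubled signed area Σ (x_i y_{i+1} − x_{i+1} y_i) is linear in a.
With a=0 it equals 56; the coefficient of a is 1 (from the two edges through P).
So 1·a + 56 = 2·28.5 = 57 ⇒ a = 1.

1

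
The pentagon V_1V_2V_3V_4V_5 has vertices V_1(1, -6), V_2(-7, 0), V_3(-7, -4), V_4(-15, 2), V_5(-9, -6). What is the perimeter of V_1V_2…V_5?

|V_1V_2| = √((-8)² + (6)²) = √100 = 10
|V_2V_3| = √((0)² + (-4)²) = √16 = 4
|V_3V_4| = √((-8)² + (6)²) = √100 = 10
|V_4V_5| = √((6)² + (-8)²) = √100 = 10
|V_5V_1| = √((10)² + (0)²) = √100 = 10
Perimeter = 10 + 4 + 10 + 10 + 10 = 44.

44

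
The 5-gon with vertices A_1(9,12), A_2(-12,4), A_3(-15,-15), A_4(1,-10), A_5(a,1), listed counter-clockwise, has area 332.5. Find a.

4

The doubled signed area Σ (x_i y_{i+1} − x_{i+1} y_i) is linear in a.
With a=0 it equals 577; the coefficient of a is 22 (from the two edges through A_5).
So 22·a + 577 = 2·332.5 = 665 ⇒ a = 4.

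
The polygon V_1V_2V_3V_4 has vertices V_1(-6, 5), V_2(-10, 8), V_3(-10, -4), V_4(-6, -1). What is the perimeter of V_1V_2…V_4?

28

|V_1V_2| = √((-4)² + (3)²) = √25 = 5
|V_2V_3| = √((0)² + (-12)²) = √144 = 12
|V_3V_4| = √((4)² + (3)²) = √25 = 5
|V_4V_1| = √((0)² + (6)²) = √36 = 6
Perimeter = 5 + 12 + 5 + 6 = 28.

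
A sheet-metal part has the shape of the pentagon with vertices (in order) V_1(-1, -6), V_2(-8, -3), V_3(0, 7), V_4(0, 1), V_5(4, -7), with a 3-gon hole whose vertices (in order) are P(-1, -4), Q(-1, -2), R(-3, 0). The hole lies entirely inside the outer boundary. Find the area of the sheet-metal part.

Outer boundary:
Apply the surveyor's formula: 2A = Σ (x_i·y_{i+1} − x_{i+1}·y_i), indices taken mod 5.
Σ = (-45) + (-56) + (0) + (-4) + (-31) = -136
Area = |Σ|/2 = 68.
Hole:
Apply the shoelace (surveyor's) formula: 2A = Σ (x_i·y_{i+1} − x_{i+1}·y_i), indices taken mod 3.
Cross-terms: -2, -6, 12  ⇒  Σ = 4
Area = |Σ|/2 = 2.
Net area = 68 − 2 = 66.

66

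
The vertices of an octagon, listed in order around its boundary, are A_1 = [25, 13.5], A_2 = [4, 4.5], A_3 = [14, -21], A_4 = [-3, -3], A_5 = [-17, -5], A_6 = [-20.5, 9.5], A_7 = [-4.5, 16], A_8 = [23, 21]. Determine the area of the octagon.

Apply the shoelace (surveyor's) formula: 2A = Σ (x_i·y_{i+1} − x_{i+1}·y_i), indices taken mod 8.
Cross-terms: 58.5, -147, -105, -36, -264, -285.25, -462.5, -214.5  ⇒  Σ = -1455.75
Area = |Σ|/2 = 727.875.

727.875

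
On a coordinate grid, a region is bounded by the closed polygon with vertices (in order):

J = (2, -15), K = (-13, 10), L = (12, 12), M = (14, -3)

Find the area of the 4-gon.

Σ = (-175) + (-276) + (-204) + (-204) = -859
Area = |Σ|/2 = 429.5.

429.5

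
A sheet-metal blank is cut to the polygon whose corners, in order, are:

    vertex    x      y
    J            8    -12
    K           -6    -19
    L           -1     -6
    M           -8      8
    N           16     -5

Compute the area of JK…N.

Apply the shoelace formula: 2A = Σ (x_i·y_{i+1} − x_{i+1}·y_i), indices taken mod 5.
Cross-terms: -224, 17, -56, -88, -152  ⇒  Σ = -503
Area = |Σ|/2 = 251.5.

251.5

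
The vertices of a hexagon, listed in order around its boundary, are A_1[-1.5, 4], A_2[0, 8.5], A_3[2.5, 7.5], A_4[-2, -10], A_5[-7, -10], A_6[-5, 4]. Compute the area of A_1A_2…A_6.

93

Apply the shoelace formula: 2A = Σ (x_i·y_{i+1} − x_{i+1}·y_i), indices taken mod 6.
Σ = (-12.75) + (-21.25) + (-10) + (-50) + (-78) + (-14) = -186
Area = |Σ|/2 = 93.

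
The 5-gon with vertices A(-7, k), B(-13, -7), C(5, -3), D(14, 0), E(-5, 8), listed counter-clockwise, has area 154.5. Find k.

-3

Write out the shoelace sum; only the two edges meeting at A involve k:
2·Area = [((-5)·k − (-7)·8) + ((-7)·(-7) − (-13)·k)] + 228
       = 8·k + 333 = 309
⇒ k = -3.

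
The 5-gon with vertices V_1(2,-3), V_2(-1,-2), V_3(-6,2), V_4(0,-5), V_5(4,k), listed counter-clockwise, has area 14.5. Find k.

-6

Write out the shoelace sum; only the two edges meeting at V_5 involve k:
2·Area = [(0·k − 4·(-5)) + (4·(-3) − 2·k)] + 9
       = -2·k + 17 = 29
⇒ k = -6.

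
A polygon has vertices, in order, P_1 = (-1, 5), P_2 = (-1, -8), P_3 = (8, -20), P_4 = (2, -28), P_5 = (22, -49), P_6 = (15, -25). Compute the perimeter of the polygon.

|P_1P_2| = √((0)² + (-13)²) = √169 = 13
|P_2P_3| = √((9)² + (-12)²) = √225 = 15
|P_3P_4| = √((-6)² + (-8)²) = √100 = 10
|P_4P_5| = √((20)² + (-21)²) = √841 = 29
|P_5P_6| = √((-7)² + (24)²) = √625 = 25
|P_6P_1| = √((-16)² + (30)²) = √1156 = 34
Perimeter = 13 + 15 + 10 + 29 + 25 + 34 = 126.

126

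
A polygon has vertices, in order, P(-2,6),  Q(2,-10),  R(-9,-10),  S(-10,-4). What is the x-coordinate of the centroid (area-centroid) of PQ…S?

-467/117

Apply the shoelace formula. First the cross-terms c_i = x_i·y_{i+1} − x_{i+1}·y_i:
  8, -110, -64, -68  ⇒  2A = -234, A = -117.
Then Σ (x_i + x_{i+1})·c_i = 2802, so x̄ = 2802 / (6·(-117)) = -467/117.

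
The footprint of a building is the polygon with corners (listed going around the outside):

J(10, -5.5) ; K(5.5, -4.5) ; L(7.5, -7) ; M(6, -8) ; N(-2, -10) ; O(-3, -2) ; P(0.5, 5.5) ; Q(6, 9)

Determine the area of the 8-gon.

Apply the shoelace (surveyor's) formula: 2A = Σ (x_i·y_{i+1} − x_{i+1}·y_i), indices taken mod 8.
Cross-terms: -14.75, -4.75, -18, -76, -26, -15.5, -28.5, -123  ⇒  Σ = -306.5
Area = |Σ|/2 = 153.25.

153.25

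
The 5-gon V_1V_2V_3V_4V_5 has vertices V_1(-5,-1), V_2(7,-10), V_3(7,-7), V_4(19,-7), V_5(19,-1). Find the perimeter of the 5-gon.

60

|V_1V_2| = √((12)² + (-9)²) = √225 = 15
|V_2V_3| = √((0)² + (3)²) = √9 = 3
|V_3V_4| = √((12)² + (0)²) = √144 = 12
|V_4V_5| = √((0)² + (6)²) = √36 = 6
|V_5V_1| = √((-24)² + (0)²) = √576 = 24
Perimeter = 15 + 3 + 12 + 6 + 24 = 60.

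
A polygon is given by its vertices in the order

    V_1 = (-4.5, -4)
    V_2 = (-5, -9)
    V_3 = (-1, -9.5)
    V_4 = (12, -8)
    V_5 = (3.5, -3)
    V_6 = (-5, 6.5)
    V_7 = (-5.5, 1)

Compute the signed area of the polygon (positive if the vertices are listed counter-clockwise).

119

Apply the surveyor's formula: 2A = Σ (x_i·y_{i+1} − x_{i+1}·y_i), indices taken mod 7.
V_1→V_2: (-4.5)(-9) − (-5)(-4) = 20.5
V_2→V_3: (-5)(-9.5) − (-1)(-9) = 38.5
V_3→V_4: (-1)(-8) − (12)(-9.5) = 122
V_4→V_5: (12)(-3) − (3.5)(-8) = -8
V_5→V_6: (3.5)(6.5) − (-5)(-3) = 7.75
V_6→V_7: (-5)(1) − (-5.5)(6.5) = 30.75
V_7→V_1: (-5.5)(-4) − (-4.5)(1) = 26.5
Σ = 238
Signed area = Σ/2 = 119 (positive ⇒ counter-clockwise traversal).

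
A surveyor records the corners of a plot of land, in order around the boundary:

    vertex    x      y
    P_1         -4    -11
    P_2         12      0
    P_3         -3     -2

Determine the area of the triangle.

P_1→P_2: (-4)(0) − (12)(-11) = 132
P_2→P_3: (12)(-2) − (-3)(0) = -24
P_3→P_1: (-3)(-11) − (-4)(-2) = 25
Σ = 133
Area = |Σ|/2 = 66.5.

66.5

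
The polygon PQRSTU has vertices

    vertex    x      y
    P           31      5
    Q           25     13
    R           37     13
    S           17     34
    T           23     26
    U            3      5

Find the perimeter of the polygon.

118

|PQ| = √((-6)² + (8)²) = √100 = 10
|QR| = √((12)² + (0)²) = √144 = 12
|RS| = √((-20)² + (21)²) = √841 = 29
|ST| = √((6)² + (-8)²) = √100 = 10
|TU| = √((-20)² + (-21)²) = √841 = 29
|UP| = √((28)² + (0)²) = √784 = 28
Perimeter = 10 + 12 + 29 + 10 + 29 + 28 = 118.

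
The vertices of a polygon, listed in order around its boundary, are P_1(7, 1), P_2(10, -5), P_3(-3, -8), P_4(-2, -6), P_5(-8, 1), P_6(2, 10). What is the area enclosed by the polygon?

169

Apply the surveyor's formula: 2A = Σ (x_i·y_{i+1} − x_{i+1}·y_i), indices taken mod 6.
P_1→P_2: (7)(-5) − (10)(1) = -45
P_2→P_3: (10)(-8) − (-3)(-5) = -95
P_3→P_4: (-3)(-6) − (-2)(-8) = 2
P_4→P_5: (-2)(1) − (-8)(-6) = -50
P_5→P_6: (-8)(10) − (2)(1) = -82
P_6→P_1: (2)(1) − (7)(10) = -68
Σ = -338
Area = |Σ|/2 = 169.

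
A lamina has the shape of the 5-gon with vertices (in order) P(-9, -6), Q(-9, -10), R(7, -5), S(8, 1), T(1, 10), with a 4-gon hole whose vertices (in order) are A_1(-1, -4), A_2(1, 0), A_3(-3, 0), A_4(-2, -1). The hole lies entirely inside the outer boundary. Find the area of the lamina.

173.5

Outer boundary:
P→Q: (-9)(-10) − (-9)(-6) = 36
Q→R: (-9)(-5) − (7)(-10) = 115
R→S: (7)(1) − (8)(-5) = 47
S→T: (8)(10) − (1)(1) = 79
T→P: (1)(-6) − (-9)(10) = 84
Σ = 361
Area = |Σ|/2 = 180.5.
Hole:
A_1→A_2: (-1)(0) − (1)(-4) = 4
A_2→A_3: (1)(0) − (-3)(0) = 0
A_3→A_4: (-3)(-1) − (-2)(0) = 3
A_4→A_1: (-2)(-4) − (-1)(-1) = 7
Σ = 14
Area = |Σ|/2 = 7.
Net area = 180.5 − 7 = 173.5.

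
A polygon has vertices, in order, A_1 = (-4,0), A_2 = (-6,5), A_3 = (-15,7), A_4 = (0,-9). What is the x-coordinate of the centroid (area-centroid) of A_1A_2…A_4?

Apply the shoelace formula. First the cross-terms c_i = x_i·y_{i+1} − x_{i+1}·y_i:
  -20, 33, 135, -36  ⇒  2A = 112, A = 56.
Then Σ (x_i + x_{i+1})·c_i = -2374, so x̄ = -2374 / (6·56) = -1187/168.

-1187/168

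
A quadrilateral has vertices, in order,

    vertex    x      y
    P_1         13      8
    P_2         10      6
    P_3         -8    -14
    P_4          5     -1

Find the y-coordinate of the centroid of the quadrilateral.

-91/111

Apply the shoelace (surveyor's) formula. First the cross-terms c_i = x_i·y_{i+1} − x_{i+1}·y_i:
  -2, -92, 78, 53  ⇒  2A = 37, A = 18.5.
Then Σ (y_i + y_{i+1})·c_i = -91, so ȳ = -91 / (6·18.5) = -91/111.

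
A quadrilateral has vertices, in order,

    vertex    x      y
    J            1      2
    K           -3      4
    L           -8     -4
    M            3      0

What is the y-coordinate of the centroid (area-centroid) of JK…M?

1/9

Apply the surveyor's formula. First the cross-terms c_i = x_i·y_{i+1} − x_{i+1}·y_i:
  10, 44, 12, 6  ⇒  2A = 72, A = 36.
Then Σ (y_i + y_{i+1})·c_i = 24, so ȳ = 24 / (6·36) = 1/9.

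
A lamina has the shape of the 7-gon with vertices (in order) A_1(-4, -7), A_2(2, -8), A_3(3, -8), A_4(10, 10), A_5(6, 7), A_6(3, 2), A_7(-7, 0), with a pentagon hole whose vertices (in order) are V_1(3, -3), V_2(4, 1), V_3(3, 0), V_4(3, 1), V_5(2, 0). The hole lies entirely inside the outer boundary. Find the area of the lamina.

Outer boundary:
Apply the shoelace formula: 2A = Σ (x_i·y_{i+1} − x_{i+1}·y_i), indices taken mod 7.
Cross-terms: 46, 8, 110, 10, -9, 14, 49  ⇒  Σ = 228
Area = |Σ|/2 = 114.
Hole:
Σ = (15) + (-3) + (3) + (-2) + (-6) = 7
Area = |Σ|/2 = 3.5.
Net area = 114 − 3.5 = 110.5.

110.5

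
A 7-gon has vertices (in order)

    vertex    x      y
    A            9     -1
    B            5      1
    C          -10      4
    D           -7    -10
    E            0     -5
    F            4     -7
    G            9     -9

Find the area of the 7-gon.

163

Σ = (14) + (30) + (128) + (35) + (20) + (27) + (72) = 326
Area = |Σ|/2 = 163.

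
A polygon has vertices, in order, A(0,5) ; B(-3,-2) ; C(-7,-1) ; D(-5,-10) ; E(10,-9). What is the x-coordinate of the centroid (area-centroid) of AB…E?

Apply Gauss's area formula. First the cross-terms c_i = x_i·y_{i+1} − x_{i+1}·y_i:
  15, -11, 65, 145, 50  ⇒  2A = 264, A = 132.
Then Σ (x_i + x_{i+1})·c_i = 510, so x̄ = 510 / (6·132) = 85/132.

85/132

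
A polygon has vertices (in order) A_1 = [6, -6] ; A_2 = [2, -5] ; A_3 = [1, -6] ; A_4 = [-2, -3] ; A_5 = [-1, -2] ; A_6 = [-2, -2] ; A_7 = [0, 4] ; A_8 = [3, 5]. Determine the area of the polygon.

Apply Gauss's area formula: 2A = Σ (x_i·y_{i+1} − x_{i+1}·y_i), indices taken mod 8.
Cross-terms: -18, -7, -15, 1, -2, -8, -12, -48  ⇒  Σ = -109
Area = |Σ|/2 = 54.5.

54.5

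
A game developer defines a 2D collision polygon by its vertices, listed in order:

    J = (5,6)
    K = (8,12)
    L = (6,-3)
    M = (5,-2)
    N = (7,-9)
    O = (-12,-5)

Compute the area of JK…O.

151

Σ = (12) + (-96) + (3) + (-31) + (-143) + (-47) = -302
Area = |Σ|/2 = 151.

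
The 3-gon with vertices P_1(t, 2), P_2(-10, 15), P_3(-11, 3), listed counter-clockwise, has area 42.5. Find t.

-4

Write out the shoelace sum; only the two edges meeting at P_1 involve t:
2·Area = [((-11)·2 − t·3) + (t·15 − (-10)·2)] + 135
       = 12·t + 133 = 85
⇒ t = -4.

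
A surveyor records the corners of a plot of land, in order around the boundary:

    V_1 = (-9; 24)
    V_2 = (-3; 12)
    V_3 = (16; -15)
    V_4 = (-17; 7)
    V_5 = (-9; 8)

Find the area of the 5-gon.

Cross-terms: -36, -147, -143, -73, -144  ⇒  Σ = -543
Area = |Σ|/2 = 271.5.

271.5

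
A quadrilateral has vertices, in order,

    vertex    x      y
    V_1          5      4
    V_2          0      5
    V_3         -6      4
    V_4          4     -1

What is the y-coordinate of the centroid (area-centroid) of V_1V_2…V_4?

Apply Gauss's area formula. First the cross-terms c_i = x_i·y_{i+1} − x_{i+1}·y_i:
  25, 30, -10, 21  ⇒  2A = 66, A = 33.
Then Σ (y_i + y_{i+1})·c_i = 528, so ȳ = 528 / (6·33) = 8/3.

8/3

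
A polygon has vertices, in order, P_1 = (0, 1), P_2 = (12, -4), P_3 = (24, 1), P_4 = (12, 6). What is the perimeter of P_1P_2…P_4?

52

|P_1P_2| = √((12)² + (-5)²) = √169 = 13
|P_2P_3| = √((12)² + (5)²) = √169 = 13
|P_3P_4| = √((-12)² + (5)²) = √169 = 13
|P_4P_1| = √((-12)² + (-5)²) = √169 = 13
Perimeter = 13 + 13 + 13 + 13 = 52.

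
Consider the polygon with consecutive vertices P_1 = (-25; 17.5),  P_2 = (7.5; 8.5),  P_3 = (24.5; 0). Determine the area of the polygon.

61.625

Apply Gauss's area formula: 2A = Σ (x_i·y_{i+1} − x_{i+1}·y_i), indices taken mod 3.
Σ = (-343.75) + (-208.25) + (428.75) = -123.25
Area = |Σ|/2 = 61.625.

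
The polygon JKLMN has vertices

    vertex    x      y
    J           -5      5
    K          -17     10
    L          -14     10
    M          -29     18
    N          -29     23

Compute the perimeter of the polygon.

|JK| = √((-12)² + (5)²) = √169 = 13
|KL| = √((3)² + (0)²) = √9 = 3
|LM| = √((-15)² + (8)²) = √289 = 17
|MN| = √((0)² + (5)²) = √25 = 5
|NJ| = √((24)² + (-18)²) = √900 = 30
Perimeter = 13 + 3 + 17 + 5 + 30 = 68.

68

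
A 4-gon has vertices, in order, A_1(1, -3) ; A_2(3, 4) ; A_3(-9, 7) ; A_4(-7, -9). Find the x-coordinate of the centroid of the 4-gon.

-85/23

Apply the shoelace formula. First the cross-terms c_i = x_i·y_{i+1} − x_{i+1}·y_i:
  13, 57, 130, 30  ⇒  2A = 230, A = 115.
Then Σ (x_i + x_{i+1})·c_i = -2550, so x̄ = -2550 / (6·115) = -85/23.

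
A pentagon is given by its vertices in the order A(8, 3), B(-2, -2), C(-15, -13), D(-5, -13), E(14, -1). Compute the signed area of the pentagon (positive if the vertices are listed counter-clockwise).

Apply the surveyor's formula: 2A = Σ (x_i·y_{i+1} − x_{i+1}·y_i), indices taken mod 5.
Σ = (-10) + (-4) + (130) + (187) + (50) = 353
Signed area = Σ/2 = 176.5 (positive ⇒ counter-clockwise traversal).

176.5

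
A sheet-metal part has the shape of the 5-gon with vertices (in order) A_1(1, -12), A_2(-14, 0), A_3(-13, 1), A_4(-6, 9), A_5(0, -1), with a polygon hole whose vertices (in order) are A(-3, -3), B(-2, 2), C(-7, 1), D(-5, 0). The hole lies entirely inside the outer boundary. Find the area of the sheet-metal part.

133

Outer boundary:
A_1→A_2: (1)(0) − (-14)(-12) = -168
A_2→A_3: (-14)(1) − (-13)(0) = -14
A_3→A_4: (-13)(9) − (-6)(1) = -111
A_4→A_5: (-6)(-1) − (0)(9) = 6
A_5→A_1: (0)(-12) − (1)(-1) = 1
Σ = -286
Area = |Σ|/2 = 143.
Hole:
Apply the shoelace (surveyor's) formula: 2A = Σ (x_i·y_{i+1} − x_{i+1}·y_i), indices taken mod 4.
Cross-terms: -12, 12, 5, 15  ⇒  Σ = 20
Area = |Σ|/2 = 10.
Net area = 143 − 10 = 133.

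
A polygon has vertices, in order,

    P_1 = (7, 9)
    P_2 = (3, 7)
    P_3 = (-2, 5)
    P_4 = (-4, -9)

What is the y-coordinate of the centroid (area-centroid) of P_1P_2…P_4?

Apply the shoelace (surveyor's) formula. First the cross-terms c_i = x_i·y_{i+1} − x_{i+1}·y_i:
  22, 29, 38, 27  ⇒  2A = 116, A = 58.
Then Σ (y_i + y_{i+1})·c_i = 548, so ȳ = 548 / (6·58) = 137/87.

137/87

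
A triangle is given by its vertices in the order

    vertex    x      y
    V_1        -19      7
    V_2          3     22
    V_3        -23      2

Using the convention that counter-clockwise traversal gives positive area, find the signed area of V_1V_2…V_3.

-25

Σ = (-439) + (512) + (-123) = -50
Signed area = Σ/2 = -25 (negative ⇒ clockwise traversal).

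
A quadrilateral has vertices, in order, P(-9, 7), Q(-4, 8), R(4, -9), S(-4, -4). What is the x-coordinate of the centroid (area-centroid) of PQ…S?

Apply the shoelace formula. First the cross-terms c_i = x_i·y_{i+1} − x_{i+1}·y_i:
  -44, 4, -52, -64  ⇒  2A = -156, A = -78.
Then Σ (x_i + x_{i+1})·c_i = 1404, so x̄ = 1404 / (6·(-78)) = -3.

-3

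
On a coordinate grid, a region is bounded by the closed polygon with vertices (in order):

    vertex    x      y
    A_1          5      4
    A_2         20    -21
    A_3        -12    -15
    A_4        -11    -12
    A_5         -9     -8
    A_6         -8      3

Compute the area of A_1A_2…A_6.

458

Apply the shoelace formula: 2A = Σ (x_i·y_{i+1} − x_{i+1}·y_i), indices taken mod 6.
Σ = (-185) + (-552) + (-21) + (-20) + (-91) + (-47) = -916
Area = |Σ|/2 = 458.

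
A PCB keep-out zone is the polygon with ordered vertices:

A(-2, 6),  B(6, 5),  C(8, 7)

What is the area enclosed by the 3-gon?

Apply Gauss's area formula: 2A = Σ (x_i·y_{i+1} − x_{i+1}·y_i), indices taken mod 3.
Σ = (-46) + (2) + (62) = 18
Area = |Σ|/2 = 9.

9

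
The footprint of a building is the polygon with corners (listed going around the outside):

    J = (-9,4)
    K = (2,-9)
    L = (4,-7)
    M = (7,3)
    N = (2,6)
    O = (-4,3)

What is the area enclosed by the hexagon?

116.5

Apply the shoelace formula: 2A = Σ (x_i·y_{i+1} − x_{i+1}·y_i), indices taken mod 6.
Σ = (73) + (22) + (61) + (36) + (30) + (11) = 233
Area = |Σ|/2 = 116.5.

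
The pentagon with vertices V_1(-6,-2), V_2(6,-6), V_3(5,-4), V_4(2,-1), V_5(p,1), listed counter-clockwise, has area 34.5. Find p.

-4

The doubled signed area Σ (x_i y_{i+1} − x_{i+1} y_i) is linear in p.
With p=0 it equals 65; the coefficient of p is -1 (from the two edges through V_5).
So -1·p + 65 = 2·34.5 = 69 ⇒ p = -4.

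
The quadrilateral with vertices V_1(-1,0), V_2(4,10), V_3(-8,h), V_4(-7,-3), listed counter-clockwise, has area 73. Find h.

5

Write out the shoelace sum; only the two edges meeting at V_3 involve h:
2·Area = [(4·h − (-8)·10) + ((-8)·(-3) − (-7)·h)] + -13
       = 11·h + 91 = 146
⇒ h = 5.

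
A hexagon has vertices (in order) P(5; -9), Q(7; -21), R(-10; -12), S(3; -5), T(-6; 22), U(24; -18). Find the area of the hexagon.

380

Apply the surveyor's formula: 2A = Σ (x_i·y_{i+1} − x_{i+1}·y_i), indices taken mod 6.
Σ = (-42) + (-294) + (86) + (36) + (-420) + (-126) = -760
Area = |Σ|/2 = 380.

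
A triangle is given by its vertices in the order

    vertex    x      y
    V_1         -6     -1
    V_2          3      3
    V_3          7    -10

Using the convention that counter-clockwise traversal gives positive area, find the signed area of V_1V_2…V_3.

-66.5

Apply the shoelace (surveyor's) formula: 2A = Σ (x_i·y_{i+1} − x_{i+1}·y_i), indices taken mod 3.
Σ = (-15) + (-51) + (-67) = -133
Signed area = Σ/2 = -66.5 (negative ⇒ clockwise traversal).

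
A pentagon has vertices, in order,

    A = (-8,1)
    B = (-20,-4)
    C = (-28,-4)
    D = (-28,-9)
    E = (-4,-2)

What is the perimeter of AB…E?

|AB| = √((-12)² + (-5)²) = √169 = 13
|BC| = √((-8)² + (0)²) = √64 = 8
|CD| = √((0)² + (-5)²) = √25 = 5
|DE| = √((24)² + (7)²) = √625 = 25
|EA| = √((-4)² + (3)²) = √25 = 5
Perimeter = 13 + 8 + 5 + 25 + 5 = 56.

56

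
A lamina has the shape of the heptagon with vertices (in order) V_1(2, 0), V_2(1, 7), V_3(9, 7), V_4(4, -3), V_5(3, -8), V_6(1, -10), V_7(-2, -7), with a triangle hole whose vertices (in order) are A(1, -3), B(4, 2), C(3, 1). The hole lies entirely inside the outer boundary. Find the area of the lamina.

76.5

Outer boundary:
Apply the surveyor's formula: 2A = Σ (x_i·y_{i+1} − x_{i+1}·y_i), indices taken mod 7.
V_1→V_2: (2)(7) − (1)(0) = 14
V_2→V_3: (1)(7) − (9)(7) = -56
V_3→V_4: (9)(-3) − (4)(7) = -55
V_4→V_5: (4)(-8) − (3)(-3) = -23
V_5→V_6: (3)(-10) − (1)(-8) = -22
V_6→V_7: (1)(-7) − (-2)(-10) = -27
V_7→V_1: (-2)(0) − (2)(-7) = 14
Σ = -155
Area = |Σ|/2 = 77.5.
Hole:
Σ = (14) + (-2) + (-10) = 2
Area = |Σ|/2 = 1.
Net area = 77.5 − 1 = 76.5.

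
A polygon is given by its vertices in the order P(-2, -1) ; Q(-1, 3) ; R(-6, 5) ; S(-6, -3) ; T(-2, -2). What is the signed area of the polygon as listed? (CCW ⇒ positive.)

Apply the shoelace (surveyor's) formula: 2A = Σ (x_i·y_{i+1} − x_{i+1}·y_i), indices taken mod 5.
Σ = (-7) + (13) + (48) + (6) + (-2) = 58
Signed area = Σ/2 = 29 (positive ⇒ counter-clockwise traversal).

29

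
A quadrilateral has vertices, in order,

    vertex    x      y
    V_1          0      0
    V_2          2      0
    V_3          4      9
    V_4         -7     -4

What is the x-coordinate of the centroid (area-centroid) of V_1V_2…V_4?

Apply the surveyor's formula. First the cross-terms c_i = x_i·y_{i+1} − x_{i+1}·y_i:
  0, 18, 47, 0  ⇒  2A = 65, A = 32.5.
Then Σ (x_i + x_{i+1})·c_i = -33, so x̄ = -33 / (6·32.5) = -11/65.

-11/65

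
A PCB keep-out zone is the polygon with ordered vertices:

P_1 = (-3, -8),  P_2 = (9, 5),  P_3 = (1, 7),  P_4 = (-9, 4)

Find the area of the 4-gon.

133

P_1→P_2: (-3)(5) − (9)(-8) = 57
P_2→P_3: (9)(7) − (1)(5) = 58
P_3→P_4: (1)(4) − (-9)(7) = 67
P_4→P_1: (-9)(-8) − (-3)(4) = 84
Σ = 266
Area = |Σ|/2 = 133.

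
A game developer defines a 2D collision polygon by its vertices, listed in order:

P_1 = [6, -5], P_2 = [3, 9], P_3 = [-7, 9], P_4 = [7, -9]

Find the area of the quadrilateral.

Σ = (69) + (90) + (0) + (19) = 178
Area = |Σ|/2 = 89.

89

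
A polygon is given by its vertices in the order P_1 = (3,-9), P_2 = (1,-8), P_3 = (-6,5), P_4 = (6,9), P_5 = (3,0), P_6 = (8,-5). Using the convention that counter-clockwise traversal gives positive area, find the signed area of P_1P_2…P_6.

Cross-terms: -15, -43, -84, -27, -15, -57  ⇒  Σ = -241
Signed area = Σ/2 = -120.5 (negative ⇒ clockwise traversal).

-120.5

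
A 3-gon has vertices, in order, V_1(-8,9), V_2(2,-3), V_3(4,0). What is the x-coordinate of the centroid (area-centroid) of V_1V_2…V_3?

-2/3

Apply the shoelace formula. First the cross-terms c_i = x_i·y_{i+1} − x_{i+1}·y_i:
  6, 12, 36  ⇒  2A = 54, A = 27.
Then Σ (x_i + x_{i+1})·c_i = -108, so x̄ = -108 / (6·27) = -2/3.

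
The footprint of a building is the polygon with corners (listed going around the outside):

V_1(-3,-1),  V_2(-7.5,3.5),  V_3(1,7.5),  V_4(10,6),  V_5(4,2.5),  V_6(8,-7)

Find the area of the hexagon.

Apply the surveyor's formula: 2A = Σ (x_i·y_{i+1} − x_{i+1}·y_i), indices taken mod 6.
Σ = (-18) + (-59.75) + (-69) + (1) + (-48) + (-29) = -222.75
Area = |Σ|/2 = 111.375.

111.375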